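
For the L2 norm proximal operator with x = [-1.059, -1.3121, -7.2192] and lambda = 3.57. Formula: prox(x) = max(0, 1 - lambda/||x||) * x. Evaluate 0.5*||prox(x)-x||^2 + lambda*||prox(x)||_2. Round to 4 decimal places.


Step 1: Compute ||x||.
||x|| = 7.4135
Step 2: Compute scaling factor.
scale = max(0, 1 - 3.57/7.4135) = 0.5184
Step 3: prox(x) = [-0.549, -0.6803, -3.7428]
||prox(x)|| = 3.8435
Step 4: Proximal objective.
0.5*||prox-x||^2 = 6.3725
lambda*||prox|| = 13.7213
Total = 20.0937


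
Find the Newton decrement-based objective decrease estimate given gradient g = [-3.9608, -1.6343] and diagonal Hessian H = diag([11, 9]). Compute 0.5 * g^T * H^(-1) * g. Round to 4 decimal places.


Step 1: H is diagonal, so H^(-1) * g = [-0.3601, -0.1816].
Step 2: g^T H^(-1) g = sum_i g_i^2 / H_ii
  = (-3.9608)^2/11 + (-1.6343)^2/9
  = 1.4262 + 0.2968 = 1.7229
Step 3: Objective decrease = 0.5 * g^T H^(-1) g = 0.8615


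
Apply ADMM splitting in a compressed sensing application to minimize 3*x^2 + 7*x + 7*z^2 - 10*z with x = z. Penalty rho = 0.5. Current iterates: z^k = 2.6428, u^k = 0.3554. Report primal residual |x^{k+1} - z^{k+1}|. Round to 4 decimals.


ADMM iteration with rho = 0.5, z^k = 2.6428, u^k = 0.3554
Step 1: x-update.
Minimize 3*x^2 + 7*x + (0.5/2)*(x - 2.6428 + 0.3554)^2
FOC: (2*3 + 0.5)*x = -7 + 0.5*(2.6428 - 0.3554)
x^{k+1} = -0.901
Step 2: z-update.
Minimize 7*z^2 - 10*z + (0.5/2)*(-0.901 - z + 0.3554)^2
FOC: (2*7 + 0.5)*z = 10 + 0.5*(-0.901 + 0.3554)
z^{k+1} = 0.6708
Step 3: u-update.
u^{k+1} = 0.3554 - 0.901 - 0.6708 = -1.2164
Step 4: Primal residual = |-0.901 - 0.6708| = 1.5718


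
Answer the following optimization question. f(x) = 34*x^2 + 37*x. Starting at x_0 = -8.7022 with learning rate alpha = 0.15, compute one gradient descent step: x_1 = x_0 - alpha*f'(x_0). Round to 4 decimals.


We compute the gradient at x_0 and apply the update.
f'(x) = 68*x + 37
f'(-8.7022) = 68*-8.7022 + 37 = -554.7496
x_1 = -8.7022 - 0.15*-554.7496 = 74.5102


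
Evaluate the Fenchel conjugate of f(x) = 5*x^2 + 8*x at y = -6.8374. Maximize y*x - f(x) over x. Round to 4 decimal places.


f*(y) = sup_x {y*x - a*x^2 - b*x} = sup_x {(y-b)*x - a*x^2}
FOC: (y - b) - 2a*x = 0 => x* = (y - b)/(2a)
x* = (-6.8374 - 8)/(2*5) = -1.4837
f*(-6.8374) = (y-b)^2/(4a) = (-6.8374 - 8)^2/(4*5)
= 220.1484/20 = 11.0074


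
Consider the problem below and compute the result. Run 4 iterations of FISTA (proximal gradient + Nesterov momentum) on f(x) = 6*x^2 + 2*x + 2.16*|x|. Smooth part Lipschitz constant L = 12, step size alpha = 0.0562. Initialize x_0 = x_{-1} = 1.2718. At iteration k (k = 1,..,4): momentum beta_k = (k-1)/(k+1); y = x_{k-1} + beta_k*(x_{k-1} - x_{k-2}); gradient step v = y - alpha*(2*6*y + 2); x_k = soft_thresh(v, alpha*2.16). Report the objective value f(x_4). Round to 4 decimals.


FISTA on f(x) = 6*x^2 + 2*x + 2.16*|x|
L = 12, alpha = 0.0562
Iteration 1: beta = 0.0, y = 1.2718 + 0.0*(1.2718 - 1.2718) = 1.2718
  grad(y) = 17.2616, v = y - alpha*grad = 0.3017
  prox(v) = soft_thresh(0.3017, 0.1214) = 0.1803
Iteration 2: beta = 0.3333, y = 0.1803 + 0.3333*(0.1803 - 1.2718) = -0.1835
  grad(y) = -0.2023, v = y - alpha*grad = -0.1722
  prox(v) = soft_thresh(-0.1722, 0.1214) = -0.0508
Iteration 3: beta = 0.5, y = -0.0508 + 0.5*(-0.0508 - 0.1803) = -0.1663
  grad(y) = 0.0044, v = y - alpha*grad = -0.1665
  prox(v) = soft_thresh(-0.1665, 0.1214) = -0.0452
Iteration 4: beta = 0.6, y = -0.0452 + 0.6*(-0.0452 + 0.0508) = -0.0418
  grad(y) = 1.4985, v = y - alpha*grad = -0.126
  prox(v) = soft_thresh(-0.126, 0.1214) = -0.0046
f(x_4) = 6*(-0.0046)^2 + 2*(-0.0046) + 2.16*|-0.0046| = 0.0009


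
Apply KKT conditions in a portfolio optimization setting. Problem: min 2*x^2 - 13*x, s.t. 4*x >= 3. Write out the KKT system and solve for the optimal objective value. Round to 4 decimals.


Step 1: Try lambda = 0 (constraint inactive).
Stationarity: 2*2*x - 13 = 0
x* = 13/(2*2) = 3.25
Check constraint: 4*3.25 = 13.0 >= 3 -- satisfied.
Step 2: Compute optimal value.
f(x*) = 2*3.25^2 - 13*3.25 = -21.125


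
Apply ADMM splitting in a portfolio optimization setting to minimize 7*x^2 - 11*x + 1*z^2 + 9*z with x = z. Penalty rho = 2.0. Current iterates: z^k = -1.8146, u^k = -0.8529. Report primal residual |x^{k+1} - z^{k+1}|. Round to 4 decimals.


ADMM iteration with rho = 2.0, z^k = -1.8146, u^k = -0.8529
Step 1: x-update.
Minimize 7*x^2 - 11*x + (2.0/2)*(x + 1.8146 - 0.8529)^2
FOC: (2*7 + 2.0)*x = 11 + 2.0*(-1.8146 + 0.8529)
x^{k+1} = 0.5673
Step 2: z-update.
Minimize 1*z^2 + 9*z + (2.0/2)*(0.5673 - z - 0.8529)^2
FOC: (2*1 + 2.0)*z = -9 + 2.0*(0.5673 - 0.8529)
z^{k+1} = -2.3928
Step 3: u-update.
u^{k+1} = -0.8529 + 0.5673 + 2.3928 = 2.1072
Step 4: Primal residual = |0.5673 + 2.3928| = 2.9601


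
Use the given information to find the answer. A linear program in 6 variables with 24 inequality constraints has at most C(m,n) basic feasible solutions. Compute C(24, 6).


Each vertex corresponds to some choice of n active constraints out of m, so the number of vertices is at most C(m, n) = m! / (n!(m-n)!).
m = 24, n = 6
Numerator: 24 * 23 * 22 * 21 * 20 * 19
Denominator: 6! = 720
C(24, 6) = 134596


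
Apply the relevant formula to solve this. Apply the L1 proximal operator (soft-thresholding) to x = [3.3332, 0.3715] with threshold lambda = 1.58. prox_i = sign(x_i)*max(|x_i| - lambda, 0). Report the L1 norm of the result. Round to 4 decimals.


Soft-thresholding with lambda = 1.58:
prox(3.3332) = sign(3.3332)*max(|3.3332| - 1.58, 0) = 1.7532
prox(0.3715) = sign(0.3715)*max(|0.3715| - 1.58, 0) = 0.0
prox(x) = [1.7532, 0.0]
||prox(x)||_1 = 1.7532 + 0.0 = 1.7532


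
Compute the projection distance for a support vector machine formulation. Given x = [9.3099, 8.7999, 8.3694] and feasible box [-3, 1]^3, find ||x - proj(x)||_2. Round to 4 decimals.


Project each component onto [-3, 1].
clip(9.3099) = 1.0, clip(8.7999) = 1.0, clip(8.3694) = 1.0
Projection = [1.0, 1.0, 1.0]
Squared diffs: [69.0544, 60.8384, 54.3081]
Distance = sqrt(184.2009) = 13.5721


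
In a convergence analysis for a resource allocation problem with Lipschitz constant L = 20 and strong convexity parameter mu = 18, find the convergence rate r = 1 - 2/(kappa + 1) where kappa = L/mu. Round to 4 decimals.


Step 1: Compute the condition number.
kappa = L/mu = 20/18 = 1.1111
Step 2: Compute the convergence rate.
r = 1 - 2/(kappa + 1) = 1 - 2*mu/(L + mu) = (L - mu)/(L + mu) = 2/38 = 0.0526


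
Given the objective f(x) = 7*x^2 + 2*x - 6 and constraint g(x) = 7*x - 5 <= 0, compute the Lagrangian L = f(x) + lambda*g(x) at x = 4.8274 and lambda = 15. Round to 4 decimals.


Step 1: Evaluate f(x).
f(4.8274) = 7*4.8274^2 + 2*4.8274 - 6 = 166.7813
Step 2: Evaluate g(x).
g(4.8274) = 7*4.8274 - 5 = 28.7918
Step 3: Compute Lagrangian.
L = 166.7813 + 15*28.7918 = 598.6583


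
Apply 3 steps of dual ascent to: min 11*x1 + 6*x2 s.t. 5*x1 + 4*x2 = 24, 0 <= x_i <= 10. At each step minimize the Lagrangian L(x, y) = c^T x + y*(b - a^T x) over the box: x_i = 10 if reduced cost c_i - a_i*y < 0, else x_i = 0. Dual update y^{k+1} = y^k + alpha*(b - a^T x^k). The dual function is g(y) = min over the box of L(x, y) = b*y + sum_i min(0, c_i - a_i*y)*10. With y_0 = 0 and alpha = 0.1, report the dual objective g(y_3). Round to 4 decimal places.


Dual ascent for LP: min 11*x1 + 6*x2, 5*x1 + 4*x2 = 24, 0 <= x_i <= 10
Step 1: y^k = 0.0, reduced costs: (11.0, 6.0)
  x^k = (0.0, 0.0), subgradient = b - a^T x = 24.0
  y^{k+1} = 0.0 + 0.1*24.0 = 2.4
Step 2: y^k = 2.4, reduced costs: (-1.0, -3.6)
  x^k = (10.0, 10.0), subgradient = b - a^T x = -66.0
  y^{k+1} = 2.4 + 0.1*-66.0 = -4.2
Step 3: y^k = -4.2, reduced costs: (32.0, 22.8)
  x^k = (0.0, 0.0), subgradient = b - a^T x = 24.0
  y^{k+1} = -4.2 + 0.1*24.0 = -1.8
Dual objective at y_3 = -1.8: reduced costs (20.0, 13.2), box minimizer x = (0.0, 0.0)
g(y_3) = b*y + (c1 - a1*y)*x1 + (c2 - a2*y)*x2 = 24*(-1.8) + 20.0*0.0 + 13.2*0.0 = -43.2 + 0.0 + 0.0 = -43.2


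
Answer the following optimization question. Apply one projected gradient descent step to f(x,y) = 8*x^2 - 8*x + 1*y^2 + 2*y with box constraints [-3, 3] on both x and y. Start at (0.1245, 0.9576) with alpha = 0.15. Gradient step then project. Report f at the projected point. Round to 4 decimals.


Step 1: Compute gradient at (0.1245, 0.9576).
grad_x = 2*8*0.1245 - 8 = -6.008
grad_y = 2*1*0.9576 + 2 = 3.9152
Step 2: Gradient step.
x_raw = 0.1245 - 0.15*-6.008 = 1.0257
y_raw = 0.9576 - 0.15*3.9152 = 0.3703
Step 3: Project onto [-3, 3].
x_proj = clip(1.0257) = 1.0257
y_proj = clip(0.3703) = 0.3703
Step 4: Evaluate f.
f(1.0257, 0.3703) = 1.0887


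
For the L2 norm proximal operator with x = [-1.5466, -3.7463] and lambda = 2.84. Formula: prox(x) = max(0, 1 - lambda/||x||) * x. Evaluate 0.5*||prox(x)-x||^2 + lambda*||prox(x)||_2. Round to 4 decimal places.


Step 1: Compute ||x||.
||x|| = 4.053
Step 2: Compute scaling factor.
scale = max(0, 1 - 2.84/4.053) = 0.2993
Step 3: prox(x) = [-0.4629, -1.1212]
||prox(x)|| = 1.213
Step 4: Proximal objective.
0.5*||prox-x||^2 = 4.0328
lambda*||prox|| = 3.4449
Total = 7.4777


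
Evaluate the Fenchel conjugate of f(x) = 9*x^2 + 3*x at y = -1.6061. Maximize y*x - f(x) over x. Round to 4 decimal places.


f*(y) = sup_x {y*x - a*x^2 - b*x} = sup_x {(y-b)*x - a*x^2}
FOC: (y - b) - 2a*x = 0 => x* = (y - b)/(2a)
x* = (-1.6061 - 3)/(2*9) = -0.2559
f*(-1.6061) = (y-b)^2/(4a) = (-1.6061 - 3)^2/(4*9)
= 21.2162/36 = 0.5893


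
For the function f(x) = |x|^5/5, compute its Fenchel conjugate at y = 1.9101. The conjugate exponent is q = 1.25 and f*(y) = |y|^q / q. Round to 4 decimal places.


The conjugate exponent q satisfies 1/p + 1/q = 1.
p = 5, so q = 5/(5 - 1) = 1.25
|y|^q = 1.9101^1.25 = 2.2455
f*(1.9101) = 2.2455 / 1.25 = 1.7964


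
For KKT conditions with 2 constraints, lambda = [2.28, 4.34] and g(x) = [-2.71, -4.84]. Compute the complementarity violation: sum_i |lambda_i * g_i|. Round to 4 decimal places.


KKT complementary slackness check:
lambda_1 * g_1 = 2.28 * -2.71 = -6.1788
lambda_2 * g_2 = 4.34 * -4.84 = -21.0056
Total violation = 6.1788 + 21.0056 = 27.1844


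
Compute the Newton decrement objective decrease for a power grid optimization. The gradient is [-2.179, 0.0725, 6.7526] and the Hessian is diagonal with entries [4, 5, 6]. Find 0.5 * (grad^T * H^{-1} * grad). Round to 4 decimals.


Step 1: H is diagonal, so H^(-1) * g = [-0.5448, 0.0145, 1.1254].
Step 2: g^T H^(-1) g = sum_i g_i^2 / H_ii
  = (-2.179)^2/4 + (0.0725)^2/5 + (6.7526)^2/6
  = 1.187 + 0.0011 + 7.5996 = 8.7877
Step 3: Objective decrease = 0.5 * g^T H^(-1) g = 4.3938


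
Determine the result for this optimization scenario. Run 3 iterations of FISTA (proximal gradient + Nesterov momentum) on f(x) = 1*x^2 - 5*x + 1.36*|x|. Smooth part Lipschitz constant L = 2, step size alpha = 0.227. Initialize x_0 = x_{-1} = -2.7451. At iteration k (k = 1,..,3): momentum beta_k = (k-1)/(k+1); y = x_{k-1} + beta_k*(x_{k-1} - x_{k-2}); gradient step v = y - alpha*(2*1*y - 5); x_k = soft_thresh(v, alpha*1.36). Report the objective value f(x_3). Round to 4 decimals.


FISTA on f(x) = 1*x^2 - 5*x + 1.36*|x|
L = 2, alpha = 0.227
Iteration 1: beta = 0.0, y = -2.7451 + 0.0*(-2.7451 + 2.7451) = -2.7451
  grad(y) = -10.4902, v = y - alpha*grad = -0.3638
  prox(v) = soft_thresh(-0.3638, 0.3087) = -0.0551
Iteration 2: beta = 0.3333, y = -0.0551 + 0.3333*(-0.0551 + 2.7451) = 0.8416
  grad(y) = -3.3169, v = y - alpha*grad = 1.5945
  prox(v) = soft_thresh(1.5945, 0.3087) = 1.2858
Iteration 3: beta = 0.5, y = 1.2858 + 0.5*(1.2858 + 0.0551) = 1.9562
  grad(y) = -1.0876, v = y - alpha*grad = 2.2031
  prox(v) = soft_thresh(2.2031, 0.3087) = 1.8944
f(x_3) = 1*1.8944^2 - 5*1.8944 + 1.36*|1.8944| = -3.3069


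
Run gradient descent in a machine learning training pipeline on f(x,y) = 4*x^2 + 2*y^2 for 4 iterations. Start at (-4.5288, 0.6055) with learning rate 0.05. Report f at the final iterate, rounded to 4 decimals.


Gradient descent on f(x,y) = 4*x^2 + 2*y^2.
Starting point: (-4.5288, 0.6055), alpha = 0.05
Step 1: grad_x = 2*4*-4.5288 = -36.2304, grad_y = 2*2*0.6055 = 2.422
  x_1 = -4.5288 - 0.05*-36.2304 = -2.7173
  y_1 = 0.6055 - 0.05*2.422 = 0.4844
Step 2: grad_x = 2*4*-2.7173 = -21.7382, grad_y = 2*2*0.4844 = 1.9376
  x_2 = -2.7173 - 0.05*-21.7382 = -1.6304
  y_2 = 0.4844 - 0.05*1.9376 = 0.3875
Step 3: grad_x = 2*4*-1.6304 = -13.0429, grad_y = 2*2*0.3875 = 1.5501
  x_3 = -1.6304 - 0.05*-13.0429 = -0.9782
  y_3 = 0.3875 - 0.05*1.5501 = 0.31
Step 4: grad_x = 2*4*-0.9782 = -7.8258, grad_y = 2*2*0.31 = 1.2401
  x_4 = -0.9782 - 0.05*-7.8258 = -0.5869
  y_4 = 0.31 - 0.05*1.2401 = 0.248
f(-0.5869, 0.248) = 4*(-0.5869)^2 + 2*0.248^2 = 1.501


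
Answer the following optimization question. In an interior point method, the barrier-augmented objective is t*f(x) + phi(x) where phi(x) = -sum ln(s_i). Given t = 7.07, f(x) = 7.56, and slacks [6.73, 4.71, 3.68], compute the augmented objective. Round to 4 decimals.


Step 1: Compute log-barrier.
ln values: [1.9066, 1.5497, 1.3029]
phi = -(1.9066 + 1.5497 + 1.3029) = -4.7592
Step 2: Compute augmented objective.
t*f(x) = 7.07*7.56 = 53.4492
Total = 53.4492 - 4.7592 = 48.69


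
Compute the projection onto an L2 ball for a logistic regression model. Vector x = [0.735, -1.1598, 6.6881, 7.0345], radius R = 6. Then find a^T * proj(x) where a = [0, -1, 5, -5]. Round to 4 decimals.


Step 1: Compute ||x|| (intermediates to 6 decimals).
||x|| = sqrt(0.735^2 + (-1.1598)^2 + 6.6881^2 + 7.0345^2) = 9.803073
Step 2: Project.
Since ||x|| > R, scale = R/||x|| = 6/9.803073 = 0.612053, proj(x) = scale * x
proj(x) = [0.449859, -0.709859, 4.093472, 4.305487]
Step 3: Dot product.
a^T * proj(x) = 0*0.449859 - 1*(-0.709859) + 5*4.093472 - 5*4.305487 = -0.3502


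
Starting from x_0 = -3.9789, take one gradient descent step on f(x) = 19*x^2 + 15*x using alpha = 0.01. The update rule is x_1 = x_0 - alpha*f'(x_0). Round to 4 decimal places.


We compute the gradient at x_0 and apply the update.
f'(x) = 38*x + 15
f'(-3.9789) = 38*-3.9789 + 15 = -136.1982
x_1 = -3.9789 - 0.01*-136.1982 = -2.6169


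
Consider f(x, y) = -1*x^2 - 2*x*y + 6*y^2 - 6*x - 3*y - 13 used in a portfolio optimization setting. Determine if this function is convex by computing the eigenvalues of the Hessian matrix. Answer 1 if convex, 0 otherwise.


The Hessian of f(x,y) = -1*x^2 - 2*x*y + 6*y^2 - 6*x - 3*y - 13 is:
H = [[-2, -2], [-2, 12]]
Trace = -2 + 12 = 10
Determinant = -2*12 - (-2)^2 = -28
Discriminant = (10)^2 - 4*-28 = 212.0
Eigenvalues: lambda_1 = -2.2801, lambda_2 = 12.2801
The function is not convex.

0


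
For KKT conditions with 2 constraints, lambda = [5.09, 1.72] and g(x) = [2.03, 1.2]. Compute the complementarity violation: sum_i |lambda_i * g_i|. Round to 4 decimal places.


KKT complementary slackness check:
lambda_1 * g_1 = 5.09 * 2.03 = 10.3327
lambda_2 * g_2 = 1.72 * 1.2 = 2.064
Total violation = 10.3327 + 2.064 = 12.3967


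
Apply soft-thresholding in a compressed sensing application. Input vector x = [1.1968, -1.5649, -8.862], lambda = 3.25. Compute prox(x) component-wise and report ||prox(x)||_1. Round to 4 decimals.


Soft-thresholding with lambda = 3.25:
prox(1.1968) = sign(1.1968)*max(|1.1968| - 3.25, 0) = 0.0
prox(-1.5649) = sign(-1.5649)*max(|-1.5649| - 3.25, 0) = 0.0
prox(-8.862) = sign(-8.862)*max(|-8.862| - 3.25, 0) = -5.612
prox(x) = [0.0, 0.0, -5.612]
||prox(x)||_1 = 0.0 + 0.0 + 5.612 = 5.612


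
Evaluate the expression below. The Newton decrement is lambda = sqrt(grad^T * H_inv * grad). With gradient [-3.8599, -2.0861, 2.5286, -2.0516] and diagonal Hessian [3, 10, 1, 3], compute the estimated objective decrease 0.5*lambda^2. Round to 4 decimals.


Step 1: H is diagonal, so H^(-1) * g = [-1.2866, -0.2086, 2.5286, -0.6839].
Step 2: g^T H^(-1) g = sum_i g_i^2 / H_ii
  = (-3.8599)^2/3 + (-2.0861)^2/10 + (2.5286)^2/1 + (-2.0516)^2/3
  = 4.9663 + 0.4352 + 6.3938 + 1.403 = 13.1983
Step 3: Objective decrease = 0.5 * g^T H^(-1) g = 6.5991


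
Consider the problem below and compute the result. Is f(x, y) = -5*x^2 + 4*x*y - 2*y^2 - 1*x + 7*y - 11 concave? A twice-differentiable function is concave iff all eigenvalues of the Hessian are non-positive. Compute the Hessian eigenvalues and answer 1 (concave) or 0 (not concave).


The Hessian of f(x,y) = -5*x^2 + 4*x*y - 2*y^2 - 1*x + 7*y - 11 is:
H = [[-10, 4], [4, -4]]
Trace = -10 - 4 = -14
Determinant = -10*-4 - (4)^2 = 24
Discriminant = (-14)^2 - 4*24 = 100.0
Eigenvalues: lambda_1 = -12.0, lambda_2 = -2.0
The function is concave.

1


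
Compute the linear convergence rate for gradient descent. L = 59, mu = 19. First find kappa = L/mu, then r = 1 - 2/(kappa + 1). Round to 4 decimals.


Step 1: Compute the condition number.
kappa = L/mu = 59/19 = 3.1053
Step 2: Compute the convergence rate.
r = 1 - 2/(kappa + 1) = 1 - 2*mu/(L + mu) = (L - mu)/(L + mu) = 40/78 = 0.5128


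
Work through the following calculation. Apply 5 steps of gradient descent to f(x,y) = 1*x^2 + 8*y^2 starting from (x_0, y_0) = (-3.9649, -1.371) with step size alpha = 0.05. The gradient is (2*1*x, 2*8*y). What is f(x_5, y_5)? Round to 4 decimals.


Gradient descent on f(x,y) = 1*x^2 + 8*y^2.
Starting point: (-3.9649, -1.371), alpha = 0.05
Step 1: grad_x = 2*1*-3.9649 = -7.9298, grad_y = 2*8*-1.371 = -21.936
  x_1 = -3.9649 - 0.05*-7.9298 = -3.5684
  y_1 = -1.371 - 0.05*-21.936 = -0.2742
Step 2: grad_x = 2*1*-3.5684 = -7.1368, grad_y = 2*8*-0.2742 = -4.3872
  x_2 = -3.5684 - 0.05*-7.1368 = -3.2116
  y_2 = -0.2742 - 0.05*-4.3872 = -0.0548
Step 3: grad_x = 2*1*-3.2116 = -6.4231, grad_y = 2*8*-0.0548 = -0.8774
  x_3 = -3.2116 - 0.05*-6.4231 = -2.8904
  y_3 = -0.0548 - 0.05*-0.8774 = -0.011
Step 4: grad_x = 2*1*-2.8904 = -5.7808, grad_y = 2*8*-0.011 = -0.1755
  x_4 = -2.8904 - 0.05*-5.7808 = -2.6014
  y_4 = -0.011 - 0.05*-0.1755 = -0.0022
Step 5: grad_x = 2*1*-2.6014 = -5.2027, grad_y = 2*8*-0.0022 = -0.0351
  x_5 = -2.6014 - 0.05*-5.2027 = -2.3412
  y_5 = -0.0022 - 0.05*-0.0351 = -0.0004
f(-2.3412, -0.0004) = 1*(-2.3412)^2 + 8*(-0.0004)^2 = 5.4814


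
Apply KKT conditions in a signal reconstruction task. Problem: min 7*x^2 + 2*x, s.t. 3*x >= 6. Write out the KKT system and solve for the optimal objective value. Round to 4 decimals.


Step 1: Try lambda = 0 (constraint inactive).
x_unc = -2/(2*7) = -0.1429
Check: 3*-0.1429 = -0.4287 < 6 -- violated!
Step 2: Constraint must be active: 3*x = 6
x* = 6/3 = 2.0
lambda = (2*7*2.0 + 2)/3 = 10.0
Step 3: Compute optimal value.
f(x*) = 7*2.0^2 + 2*2.0 = 32.0


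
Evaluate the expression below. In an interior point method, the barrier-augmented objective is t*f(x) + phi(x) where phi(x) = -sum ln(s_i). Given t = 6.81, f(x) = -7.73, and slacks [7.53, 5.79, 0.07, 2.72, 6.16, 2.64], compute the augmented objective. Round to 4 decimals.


Step 1: Compute log-barrier.
ln values: [2.0189, 1.7561, -2.6593, 1.0006, 1.8181, 0.9708]
phi = -(2.0189 + 1.7561 - 2.6593 + 1.0006 + 1.8181 + 0.9708) = -4.9053
Step 2: Compute augmented objective.
t*f(x) = 6.81*-7.73 = -52.6413
Total = -52.6413 - 4.9053 = -57.5466


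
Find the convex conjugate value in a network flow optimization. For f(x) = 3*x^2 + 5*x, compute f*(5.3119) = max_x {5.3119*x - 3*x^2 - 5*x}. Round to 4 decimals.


f*(y) = sup_x {y*x - a*x^2 - b*x} = sup_x {(y-b)*x - a*x^2}
FOC: (y - b) - 2a*x = 0 => x* = (y - b)/(2a)
x* = (5.3119 - 5)/(2*3) = 0.052
f*(5.3119) = (y-b)^2/(4a) = (5.3119 - 5)^2/(4*3)
= 0.0973/12 = 0.0081


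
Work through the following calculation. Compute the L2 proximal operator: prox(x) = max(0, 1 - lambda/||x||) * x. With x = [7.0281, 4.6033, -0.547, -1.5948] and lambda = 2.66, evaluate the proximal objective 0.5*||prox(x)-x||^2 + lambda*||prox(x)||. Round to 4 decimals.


Step 1: Compute ||x||.
||x|| = 8.569
Step 2: Compute scaling factor.
scale = max(0, 1 - 2.66/8.569) = 0.6896
Step 3: prox(x) = [4.8464, 3.1743, -0.3772, -1.0997]
||prox(x)|| = 5.909
Step 4: Proximal objective.
0.5*||prox-x||^2 = 3.5378
lambda*||prox|| = 15.7179
Total = 19.2556


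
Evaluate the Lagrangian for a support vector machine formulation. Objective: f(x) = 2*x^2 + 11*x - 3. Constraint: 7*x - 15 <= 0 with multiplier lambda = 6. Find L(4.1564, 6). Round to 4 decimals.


Step 1: Evaluate f(x).
f(4.1564) = 2*4.1564^2 + 11*4.1564 - 3 = 77.2717
Step 2: Evaluate g(x).
g(4.1564) = 7*4.1564 - 15 = 14.0948
Step 3: Compute Lagrangian.
L = 77.2717 + 6*14.0948 = 161.8405


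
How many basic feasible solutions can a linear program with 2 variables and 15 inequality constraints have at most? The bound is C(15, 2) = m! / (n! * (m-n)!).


Each vertex corresponds to some choice of n active constraints out of m, so the number of vertices is at most C(m, n) = m! / (n!(m-n)!).
m = 15, n = 2
Numerator: 15 * 14
Denominator: 2! = 2
C(15, 2) = 105


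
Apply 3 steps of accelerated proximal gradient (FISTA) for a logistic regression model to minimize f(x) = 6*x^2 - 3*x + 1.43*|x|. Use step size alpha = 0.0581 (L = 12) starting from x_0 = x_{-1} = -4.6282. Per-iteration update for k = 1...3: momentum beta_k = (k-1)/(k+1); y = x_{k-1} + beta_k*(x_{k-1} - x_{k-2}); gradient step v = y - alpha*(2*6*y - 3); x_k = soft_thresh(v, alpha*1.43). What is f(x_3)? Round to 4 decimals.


FISTA on f(x) = 6*x^2 - 3*x + 1.43*|x|
L = 12, alpha = 0.0581
Iteration 1: beta = 0.0, y = -4.6282 + 0.0*(-4.6282 + 4.6282) = -4.6282
  grad(y) = -58.5384, v = y - alpha*grad = -1.2271
  prox(v) = soft_thresh(-1.2271, 0.0831) = -1.144
Iteration 2: beta = 0.3333, y = -1.144 + 0.3333*(-1.144 + 4.6282) = 0.0174
  grad(y) = -2.7918, v = y - alpha*grad = 0.1796
  prox(v) = soft_thresh(0.1796, 0.0831) = 0.0965
Iteration 3: beta = 0.5, y = 0.0965 + 0.5*(0.0965 + 1.144) = 0.7167
  grad(y) = 5.6007, v = y - alpha*grad = 0.3913
  prox(v) = soft_thresh(0.3913, 0.0831) = 0.3082
f(x_3) = 6*0.3082^2 - 3*0.3082 + 1.43*|0.3082| = 0.0861


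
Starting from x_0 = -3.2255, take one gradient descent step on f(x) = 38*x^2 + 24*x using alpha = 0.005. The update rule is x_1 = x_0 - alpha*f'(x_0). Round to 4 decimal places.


We compute the gradient at x_0 and apply the update.
f'(x) = 76*x + 24
f'(-3.2255) = 76*-3.2255 + 24 = -221.138
x_1 = -3.2255 - 0.005*-221.138 = -2.1198


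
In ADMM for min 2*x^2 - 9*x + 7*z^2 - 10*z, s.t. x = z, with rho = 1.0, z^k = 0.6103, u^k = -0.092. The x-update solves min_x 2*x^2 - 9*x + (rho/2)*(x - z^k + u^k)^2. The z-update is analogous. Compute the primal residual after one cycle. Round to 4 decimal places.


ADMM iteration with rho = 1.0, z^k = 0.6103, u^k = -0.092
Step 1: x-update.
Minimize 2*x^2 - 9*x + (1.0/2)*(x - 0.6103 - 0.092)^2
FOC: (2*2 + 1.0)*x = 9 + 1.0*(0.6103 + 0.092)
x^{k+1} = 1.9405
Step 2: z-update.
Minimize 7*z^2 - 10*z + (1.0/2)*(1.9405 - z - 0.092)^2
FOC: (2*7 + 1.0)*z = 10 + 1.0*(1.9405 - 0.092)
z^{k+1} = 0.7899
Step 3: u-update.
u^{k+1} = -0.092 + 1.9405 - 0.7899 = 1.0586
Step 4: Primal residual = |1.9405 - 0.7899| = 1.1506


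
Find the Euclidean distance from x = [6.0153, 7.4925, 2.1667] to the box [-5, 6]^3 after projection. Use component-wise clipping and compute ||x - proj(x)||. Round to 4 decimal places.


Project each component onto [-5, 6].
clip(6.0153) = 6.0, clip(7.4925) = 6.0, clip(2.1667) = 2.1667
Projection = [6.0, 6.0, 2.1667]
Squared diffs: [0.0002, 2.2276, 0.0]
Distance = sqrt(2.2278) = 1.4926


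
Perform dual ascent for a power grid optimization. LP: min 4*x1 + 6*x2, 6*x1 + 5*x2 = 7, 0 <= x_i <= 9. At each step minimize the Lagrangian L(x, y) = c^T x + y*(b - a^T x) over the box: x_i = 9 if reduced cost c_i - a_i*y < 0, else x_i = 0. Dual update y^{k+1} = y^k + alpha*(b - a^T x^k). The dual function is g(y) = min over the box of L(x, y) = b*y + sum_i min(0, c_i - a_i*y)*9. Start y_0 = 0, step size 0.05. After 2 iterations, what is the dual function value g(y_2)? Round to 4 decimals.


Dual ascent for LP: min 4*x1 + 6*x2, 6*x1 + 5*x2 = 7, 0 <= x_i <= 9
Step 1: y^k = 0.0, reduced costs: (4.0, 6.0)
  x^k = (0.0, 0.0), subgradient = b - a^T x = 7.0
  y^{k+1} = 0.0 + 0.05*7.0 = 0.35
Step 2: y^k = 0.35, reduced costs: (1.9, 4.25)
  x^k = (0.0, 0.0), subgradient = b - a^T x = 7.0
  y^{k+1} = 0.35 + 0.05*7.0 = 0.7
Dual objective at y_2 = 0.7: reduced costs (-0.2, 2.5), box minimizer x = (9.0, 0.0)
g(y_2) = b*y + (c1 - a1*y)*x1 + (c2 - a2*y)*x2 = 7*0.7 + (-0.2)*9.0 + 2.5*0.0 = 4.9 - 1.8 + 0.0 = 3.1


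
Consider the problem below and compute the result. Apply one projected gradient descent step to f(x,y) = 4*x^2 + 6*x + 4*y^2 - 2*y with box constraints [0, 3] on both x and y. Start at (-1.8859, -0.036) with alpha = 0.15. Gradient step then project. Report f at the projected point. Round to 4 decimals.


Step 1: Compute gradient at (-1.8859, -0.036).
grad_x = 2*4*-1.8859 + 6 = -9.0872
grad_y = 2*4*-0.036 - 2 = -2.288
Step 2: Gradient step.
x_raw = -1.8859 - 0.15*-9.0872 = -0.5228
y_raw = -0.036 - 0.15*-2.288 = 0.3072
Step 3: Project onto [0, 3].
x_proj = clip(-0.5228) = 0.0
y_proj = clip(0.3072) = 0.3072
Step 4: Evaluate f.
f(0.0, 0.3072) = -0.2369


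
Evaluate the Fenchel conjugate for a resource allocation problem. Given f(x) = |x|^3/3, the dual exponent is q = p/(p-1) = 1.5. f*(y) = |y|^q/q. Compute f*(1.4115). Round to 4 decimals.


The conjugate exponent q satisfies 1/p + 1/q = 1.
p = 3, so q = 3/(3 - 1) = 1.5
|y|^q = 1.4115^1.5 = 1.677
f*(1.4115) = 1.677 / 1.5 = 1.118


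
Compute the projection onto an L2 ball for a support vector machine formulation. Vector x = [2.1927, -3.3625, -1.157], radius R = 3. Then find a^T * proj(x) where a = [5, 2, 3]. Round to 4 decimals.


Step 1: Compute ||x|| (intermediates to 6 decimals).
||x|| = sqrt(2.1927^2 + (-3.3625)^2 + (-1.157)^2) = 4.177677
Step 2: Project.
Since ||x|| > R, scale = R/||x|| = 3/4.177677 = 0.718102, proj(x) = scale * x
proj(x) = [1.574582, -2.414618, -0.830844]
Step 3: Dot product.
a^T * proj(x) = 5*1.574582 + 2*(-2.414618) + 3*(-0.830844) = 0.5511


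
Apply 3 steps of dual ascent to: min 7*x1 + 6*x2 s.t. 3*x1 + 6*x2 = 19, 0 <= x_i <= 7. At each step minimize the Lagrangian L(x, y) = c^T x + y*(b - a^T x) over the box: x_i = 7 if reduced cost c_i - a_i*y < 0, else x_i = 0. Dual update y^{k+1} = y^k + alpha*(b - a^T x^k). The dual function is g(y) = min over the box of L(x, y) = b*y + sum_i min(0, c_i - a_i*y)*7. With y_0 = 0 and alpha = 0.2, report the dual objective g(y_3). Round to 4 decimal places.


Dual ascent for LP: min 7*x1 + 6*x2, 3*x1 + 6*x2 = 19, 0 <= x_i <= 7
Step 1: y^k = 0.0, reduced costs: (7.0, 6.0)
  x^k = (0.0, 0.0), subgradient = b - a^T x = 19.0
  y^{k+1} = 0.0 + 0.2*19.0 = 3.8
Step 2: y^k = 3.8, reduced costs: (-4.4, -16.8)
  x^k = (7.0, 7.0), subgradient = b - a^T x = -44.0
  y^{k+1} = 3.8 + 0.2*-44.0 = -5.0
Step 3: y^k = -5.0, reduced costs: (22.0, 36.0)
  x^k = (0.0, 0.0), subgradient = b - a^T x = 19.0
  y^{k+1} = -5.0 + 0.2*19.0 = -1.2
Dual objective at y_3 = -1.2: reduced costs (10.6, 13.2), box minimizer x = (0.0, 0.0)
g(y_3) = b*y + (c1 - a1*y)*x1 + (c2 - a2*y)*x2 = 19*(-1.2) + 10.6*0.0 + 13.2*0.0 = -22.8 + 0.0 + 0.0 = -22.8


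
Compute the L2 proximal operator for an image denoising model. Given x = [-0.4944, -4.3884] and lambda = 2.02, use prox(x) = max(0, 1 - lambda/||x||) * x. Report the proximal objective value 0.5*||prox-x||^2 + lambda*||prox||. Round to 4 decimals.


Step 1: Compute ||x||.
||x|| = 4.4162
Step 2: Compute scaling factor.
scale = max(0, 1 - 2.02/4.4162) = 0.5426
Step 3: prox(x) = [-0.2683, -2.3811]
||prox(x)|| = 2.3962
Step 4: Proximal objective.
0.5*||prox-x||^2 = 2.0402
lambda*||prox|| = 4.8403
Total = 6.8804


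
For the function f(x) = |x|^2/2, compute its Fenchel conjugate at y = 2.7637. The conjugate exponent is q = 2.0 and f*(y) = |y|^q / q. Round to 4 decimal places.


The conjugate exponent q satisfies 1/p + 1/q = 1.
p = 2, so q = 2/(2 - 1) = 2.0
|y|^q = 2.7637^2.0 = 7.638
f*(2.7637) = 7.638 / 2.0 = 3.819


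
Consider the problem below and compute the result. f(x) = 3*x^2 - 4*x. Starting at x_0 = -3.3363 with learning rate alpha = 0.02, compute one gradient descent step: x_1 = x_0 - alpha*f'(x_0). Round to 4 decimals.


We compute the gradient at x_0 and apply the update.
f'(x) = 6*x - 4
f'(-3.3363) = 6*-3.3363 - 4 = -24.0178
x_1 = -3.3363 - 0.02*-24.0178 = -2.8559


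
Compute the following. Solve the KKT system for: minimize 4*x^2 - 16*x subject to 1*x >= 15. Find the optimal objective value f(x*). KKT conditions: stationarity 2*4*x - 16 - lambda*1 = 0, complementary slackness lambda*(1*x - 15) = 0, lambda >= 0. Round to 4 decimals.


Step 1: Try lambda = 0 (constraint inactive).
x_unc = 16/(2*4) = 2.0
Check: 1*2.0 = 2.0 < 15 -- violated!
Step 2: Constraint must be active: 1*x = 15
x* = 15/1 = 15.0
lambda = (2*4*15.0 - 16)/1 = 104.0
Step 3: Compute optimal value.
f(x*) = 4*15.0^2 - 16*15.0 = 660.0


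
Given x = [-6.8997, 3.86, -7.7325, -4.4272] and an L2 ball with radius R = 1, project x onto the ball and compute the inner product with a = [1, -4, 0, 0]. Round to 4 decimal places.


Step 1: Compute ||x|| (intermediates to 6 decimals).
||x|| = sqrt((-6.8997)^2 + 3.86^2 + (-7.7325)^2 + (-4.4272)^2) = 11.912058
Step 2: Project.
Since ||x|| > R, scale = R/||x|| = 1/11.912058 = 0.083949, proj(x) = scale * x
proj(x) = [-0.579223, 0.324043, -0.649136, -0.371659]
Step 3: Dot product.
a^T * proj(x) = 1*(-0.579223) - 4*0.324043 + 0*(-0.649136) + 0*(-0.371659) = -1.8754


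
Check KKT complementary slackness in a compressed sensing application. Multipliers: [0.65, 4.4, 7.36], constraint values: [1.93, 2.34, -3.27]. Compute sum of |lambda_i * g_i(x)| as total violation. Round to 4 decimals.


KKT complementary slackness check:
lambda_1 * g_1 = 0.65 * 1.93 = 1.2545
lambda_2 * g_2 = 4.4 * 2.34 = 10.296
lambda_3 * g_3 = 7.36 * -3.27 = -24.0672
Total violation = 1.2545 + 10.296 + 24.0672 = 35.6177


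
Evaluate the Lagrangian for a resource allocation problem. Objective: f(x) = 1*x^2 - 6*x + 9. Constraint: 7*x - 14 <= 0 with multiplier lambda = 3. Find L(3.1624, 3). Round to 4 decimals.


Step 1: Evaluate f(x).
f(3.1624) = 1*3.1624^2 - 6*3.1624 + 9 = 0.0264
Step 2: Evaluate g(x).
g(3.1624) = 7*3.1624 - 14 = 8.1368
Step 3: Compute Lagrangian.
L = 0.0264 + 3*8.1368 = 24.4368


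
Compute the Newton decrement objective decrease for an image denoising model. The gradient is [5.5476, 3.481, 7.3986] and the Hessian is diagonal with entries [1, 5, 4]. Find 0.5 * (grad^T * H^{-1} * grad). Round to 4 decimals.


Step 1: H is diagonal, so H^(-1) * g = [5.5476, 0.6962, 1.8497].
Step 2: g^T H^(-1) g = sum_i g_i^2 / H_ii
  = (5.5476)^2/1 + (3.481)^2/5 + (7.3986)^2/4
  = 30.7759 + 2.4235 + 13.6848 = 46.8842
Step 3: Objective decrease = 0.5 * g^T H^(-1) g = 23.4421


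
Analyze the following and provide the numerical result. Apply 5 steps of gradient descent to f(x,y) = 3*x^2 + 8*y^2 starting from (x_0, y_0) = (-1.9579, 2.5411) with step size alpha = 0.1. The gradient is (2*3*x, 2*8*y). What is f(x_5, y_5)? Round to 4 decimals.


Gradient descent on f(x,y) = 3*x^2 + 8*y^2.
Starting point: (-1.9579, 2.5411), alpha = 0.1
Step 1: grad_x = 2*3*-1.9579 = -11.7474, grad_y = 2*8*2.5411 = 40.6576
  x_1 = -1.9579 - 0.1*-11.7474 = -0.7832
  y_1 = 2.5411 - 0.1*40.6576 = -1.5247
Step 2: grad_x = 2*3*-0.7832 = -4.699, grad_y = 2*8*-1.5247 = -24.3946
  x_2 = -0.7832 - 0.1*-4.699 = -0.3133
  y_2 = -1.5247 - 0.1*-24.3946 = 0.9148
Step 3: grad_x = 2*3*-0.3133 = -1.8796, grad_y = 2*8*0.9148 = 14.6367
  x_3 = -0.3133 - 0.1*-1.8796 = -0.1253
  y_3 = 0.9148 - 0.1*14.6367 = -0.5489
Step 4: grad_x = 2*3*-0.1253 = -0.7518, grad_y = 2*8*-0.5489 = -8.782
  x_4 = -0.1253 - 0.1*-0.7518 = -0.0501
  y_4 = -0.5489 - 0.1*-8.782 = 0.3293
Step 5: grad_x = 2*3*-0.0501 = -0.3007, grad_y = 2*8*0.3293 = 5.2692
  x_5 = -0.0501 - 0.1*-0.3007 = -0.02
  y_5 = 0.3293 - 0.1*5.2692 = -0.1976
f(-0.02, -0.1976) = 3*(-0.02)^2 + 8*(-0.1976)^2 = 0.3136


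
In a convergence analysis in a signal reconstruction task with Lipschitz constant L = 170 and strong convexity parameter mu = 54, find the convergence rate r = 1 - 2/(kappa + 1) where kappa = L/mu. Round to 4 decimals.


Step 1: Compute the condition number.
kappa = L/mu = 170/54 = 3.1481
Step 2: Compute the convergence rate.
r = 1 - 2/(kappa + 1) = 1 - 2*mu/(L + mu) = (L - mu)/(L + mu) = 116/224 = 0.5179


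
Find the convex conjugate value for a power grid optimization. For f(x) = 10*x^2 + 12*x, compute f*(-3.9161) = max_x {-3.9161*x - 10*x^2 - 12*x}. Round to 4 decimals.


f*(y) = sup_x {y*x - a*x^2 - b*x} = sup_x {(y-b)*x - a*x^2}
FOC: (y - b) - 2a*x = 0 => x* = (y - b)/(2a)
x* = (-3.9161 - 12)/(2*10) = -0.7958
f*(-3.9161) = (y-b)^2/(4a) = (-3.9161 - 12)^2/(4*10)
= 253.3222/40 = 6.3331


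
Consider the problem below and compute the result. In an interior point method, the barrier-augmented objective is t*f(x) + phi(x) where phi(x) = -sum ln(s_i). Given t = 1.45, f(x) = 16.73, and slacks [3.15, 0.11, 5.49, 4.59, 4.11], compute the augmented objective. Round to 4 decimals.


Step 1: Compute log-barrier.
ln values: [1.1474, -2.2073, 1.7029, 1.5239, 1.4134]
phi = -(1.1474 - 2.2073 + 1.7029 + 1.5239 + 1.4134) = -3.5804
Step 2: Compute augmented objective.
t*f(x) = 1.45*16.73 = 24.2585
Total = 24.2585 - 3.5804 = 20.6781


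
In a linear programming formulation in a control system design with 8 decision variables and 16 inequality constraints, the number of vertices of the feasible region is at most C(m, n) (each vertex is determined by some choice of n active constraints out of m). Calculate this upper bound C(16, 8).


Each vertex corresponds to some choice of n active constraints out of m, so the number of vertices is at most C(m, n) = m! / (n!(m-n)!).
m = 16, n = 8
Numerator: 16 * 15 * 14 * 13 * 12 * 11 * 10 * 9
Denominator: 8! = 40320
C(16, 8) = 12870


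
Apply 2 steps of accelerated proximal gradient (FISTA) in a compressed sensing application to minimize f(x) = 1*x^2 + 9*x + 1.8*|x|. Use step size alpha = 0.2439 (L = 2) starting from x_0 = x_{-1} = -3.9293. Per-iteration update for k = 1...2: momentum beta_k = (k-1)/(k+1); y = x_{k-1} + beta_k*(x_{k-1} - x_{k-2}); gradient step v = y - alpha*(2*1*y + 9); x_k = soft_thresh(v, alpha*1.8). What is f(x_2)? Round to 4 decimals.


FISTA on f(x) = 1*x^2 + 9*x + 1.8*|x|
L = 2, alpha = 0.2439
Iteration 1: beta = 0.0, y = -3.9293 + 0.0*(-3.9293 + 3.9293) = -3.9293
  grad(y) = 1.1414, v = y - alpha*grad = -4.2077
  prox(v) = soft_thresh(-4.2077, 0.439) = -3.7687
Iteration 2: beta = 0.3333, y = -3.7687 + 0.3333*(-3.7687 + 3.9293) = -3.7151
  grad(y) = 1.5698, v = y - alpha*grad = -4.098
  prox(v) = soft_thresh(-4.098, 0.439) = -3.659
f(x_2) = 1*(-3.659)^2 + 9*(-3.659) + 1.8*|-3.659| = -12.9565


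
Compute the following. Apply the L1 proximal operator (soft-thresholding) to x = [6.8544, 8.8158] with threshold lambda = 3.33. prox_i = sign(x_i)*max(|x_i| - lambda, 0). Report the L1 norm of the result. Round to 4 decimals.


Soft-thresholding with lambda = 3.33:
prox(6.8544) = sign(6.8544)*max(|6.8544| - 3.33, 0) = 3.5244
prox(8.8158) = sign(8.8158)*max(|8.8158| - 3.33, 0) = 5.4858
prox(x) = [3.5244, 5.4858]
||prox(x)||_1 = 3.5244 + 5.4858 = 9.0102


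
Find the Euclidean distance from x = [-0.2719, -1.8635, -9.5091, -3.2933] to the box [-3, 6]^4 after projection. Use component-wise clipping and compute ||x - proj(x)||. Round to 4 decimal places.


Project each component onto [-3, 6].
clip(-0.2719) = -0.2719, clip(-1.8635) = -1.8635, clip(-9.5091) = -3.0, clip(-3.2933) = -3.0
Projection = [-0.2719, -1.8635, -3.0, -3.0]
Squared diffs: [0.0, 0.0, 42.3684, 0.086]
Distance = sqrt(42.4544) = 6.5157


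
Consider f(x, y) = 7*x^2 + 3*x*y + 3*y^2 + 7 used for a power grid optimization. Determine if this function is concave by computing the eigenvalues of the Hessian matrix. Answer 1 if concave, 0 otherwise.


The Hessian of f(x,y) = 7*x^2 + 3*x*y + 3*y^2 + 7 is:
H = [[14, 3], [3, 6]]
Trace = 14 + 6 = 20
Determinant = 14*6 - (3)^2 = 75
Discriminant = (20)^2 - 4*75 = 100.0
Eigenvalues: lambda_1 = 5.0, lambda_2 = 15.0
The function is not concave.

0


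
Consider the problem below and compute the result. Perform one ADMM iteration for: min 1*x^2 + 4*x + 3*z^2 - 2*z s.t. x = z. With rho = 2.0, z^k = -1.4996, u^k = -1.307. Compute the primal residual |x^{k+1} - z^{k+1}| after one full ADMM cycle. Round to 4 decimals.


ADMM iteration with rho = 2.0, z^k = -1.4996, u^k = -1.307
Step 1: x-update.
Minimize 1*x^2 + 4*x + (2.0/2)*(x + 1.4996 - 1.307)^2
FOC: (2*1 + 2.0)*x = -4 + 2.0*(-1.4996 + 1.307)
x^{k+1} = -1.0963
Step 2: z-update.
Minimize 3*z^2 - 2*z + (2.0/2)*(-1.0963 - z - 1.307)^2
FOC: (2*3 + 2.0)*z = 2 + 2.0*(-1.0963 - 1.307)
z^{k+1} = -0.3508
Step 3: u-update.
u^{k+1} = -1.307 - 1.0963 + 0.3508 = -2.0525
Step 4: Primal residual = |-1.0963 + 0.3508| = 0.7455


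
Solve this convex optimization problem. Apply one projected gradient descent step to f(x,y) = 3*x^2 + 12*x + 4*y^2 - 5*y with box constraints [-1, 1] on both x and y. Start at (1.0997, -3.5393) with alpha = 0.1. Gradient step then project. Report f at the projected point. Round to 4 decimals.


Step 1: Compute gradient at (1.0997, -3.5393).
grad_x = 2*3*1.0997 + 12 = 18.5982
grad_y = 2*4*-3.5393 - 5 = -33.3144
Step 2: Gradient step.
x_raw = 1.0997 - 0.1*18.5982 = -0.7601
y_raw = -3.5393 - 0.1*-33.3144 = -0.2079
Step 3: Project onto [-1, 1].
x_proj = clip(-0.7601) = -0.7601
y_proj = clip(-0.2079) = -0.2079
Step 4: Evaluate f.
f(-0.7601, -0.2079) = -6.176


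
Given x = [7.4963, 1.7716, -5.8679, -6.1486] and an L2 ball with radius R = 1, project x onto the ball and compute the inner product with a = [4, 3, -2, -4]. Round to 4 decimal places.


Step 1: Compute ||x|| (intermediates to 6 decimals).
||x|| = sqrt(7.4963^2 + 1.7716^2 + (-5.8679)^2 + (-6.1486)^2) = 11.470423
Step 2: Project.
Since ||x|| > R, scale = R/||x|| = 1/11.470423 = 0.087181, proj(x) = scale * x
proj(x) = [0.653535, 0.15445, -0.511569, -0.536041]
Step 3: Dot product.
a^T * proj(x) = 4*0.653535 + 3*0.15445 - 2*(-0.511569) - 4*(-0.536041) = 6.2448


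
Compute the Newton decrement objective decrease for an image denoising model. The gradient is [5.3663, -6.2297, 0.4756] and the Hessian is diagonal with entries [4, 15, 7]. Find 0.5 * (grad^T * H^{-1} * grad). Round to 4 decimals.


Step 1: H is diagonal, so H^(-1) * g = [1.3416, -0.4153, 0.0679].
Step 2: g^T H^(-1) g = sum_i g_i^2 / H_ii
  = (5.3663)^2/4 + (-6.2297)^2/15 + (0.4756)^2/7
  = 7.1993 + 2.5873 + 0.0323 = 9.8189
Step 3: Objective decrease = 0.5 * g^T H^(-1) g = 4.9094


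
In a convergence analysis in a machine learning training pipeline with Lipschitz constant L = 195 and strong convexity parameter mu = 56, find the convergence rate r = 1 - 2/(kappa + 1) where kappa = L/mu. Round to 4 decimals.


Step 1: Compute the condition number.
kappa = L/mu = 195/56 = 3.4821
Step 2: Compute the convergence rate.
r = 1 - 2/(kappa + 1) = 1 - 2*mu/(L + mu) = (L - mu)/(L + mu) = 139/251 = 0.5538


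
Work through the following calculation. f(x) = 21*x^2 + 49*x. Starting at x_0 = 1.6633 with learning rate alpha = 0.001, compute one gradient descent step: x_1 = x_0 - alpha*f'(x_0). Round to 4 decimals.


We compute the gradient at x_0 and apply the update.
f'(x) = 42*x + 49
f'(1.6633) = 42*1.6633 + 49 = 118.8586
x_1 = 1.6633 - 0.001*118.8586 = 1.5444


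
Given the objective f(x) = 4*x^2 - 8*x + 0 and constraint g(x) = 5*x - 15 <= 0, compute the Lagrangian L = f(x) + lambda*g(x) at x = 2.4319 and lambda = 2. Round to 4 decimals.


Step 1: Evaluate f(x).
f(2.4319) = 4*2.4319^2 - 8*2.4319 + 0 = 4.2014
Step 2: Evaluate g(x).
g(2.4319) = 5*2.4319 - 15 = -2.8405
Step 3: Compute Lagrangian.
L = 4.2014 + 2*-2.8405 = -1.4796


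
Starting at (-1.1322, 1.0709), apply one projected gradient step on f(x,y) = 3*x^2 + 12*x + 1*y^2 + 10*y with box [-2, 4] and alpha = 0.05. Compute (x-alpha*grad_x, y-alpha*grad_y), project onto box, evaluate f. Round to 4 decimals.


Step 1: Compute gradient at (-1.1322, 1.0709).
grad_x = 2*3*-1.1322 + 12 = 5.2068
grad_y = 2*1*1.0709 + 10 = 12.1418
Step 2: Gradient step.
x_raw = -1.1322 - 0.05*5.2068 = -1.3925
y_raw = 1.0709 - 0.05*12.1418 = 0.4638
Step 3: Project onto [-2, 4].
x_proj = clip(-1.3925) = -1.3925
y_proj = clip(0.4638) = 0.4638
Step 4: Evaluate f.
f(-1.3925, 0.4638) = -6.0398
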